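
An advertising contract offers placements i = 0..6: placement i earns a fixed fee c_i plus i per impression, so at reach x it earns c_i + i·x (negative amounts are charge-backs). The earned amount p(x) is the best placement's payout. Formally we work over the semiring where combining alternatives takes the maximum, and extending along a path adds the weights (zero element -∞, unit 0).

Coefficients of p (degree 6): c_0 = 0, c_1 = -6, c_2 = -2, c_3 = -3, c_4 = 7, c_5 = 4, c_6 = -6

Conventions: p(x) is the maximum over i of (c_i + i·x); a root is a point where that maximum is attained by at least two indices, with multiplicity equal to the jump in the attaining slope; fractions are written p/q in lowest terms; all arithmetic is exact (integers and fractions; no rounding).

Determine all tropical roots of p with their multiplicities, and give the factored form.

hull edge (i=0, c=0) to (i=4, c=7): slope 7/4, span 4
hull edge (i=4, c=7) to (i=5, c=4): slope -3, span 1
hull edge (i=5, c=4) to (i=6, c=-6): slope -10, span 1
Factored form: p(x) = -6 ⊗ (x ⊕ (-7/4)) ⊗ (x ⊕ (-7/4)) ⊗ (x ⊕ (-7/4)) ⊗ (x ⊕ (-7/4)) ⊗ (x ⊕ 3) ⊗ (x ⊕ 10)
Answer: roots = -7/4 (mult 4), 3 (mult 1), 10 (mult 1)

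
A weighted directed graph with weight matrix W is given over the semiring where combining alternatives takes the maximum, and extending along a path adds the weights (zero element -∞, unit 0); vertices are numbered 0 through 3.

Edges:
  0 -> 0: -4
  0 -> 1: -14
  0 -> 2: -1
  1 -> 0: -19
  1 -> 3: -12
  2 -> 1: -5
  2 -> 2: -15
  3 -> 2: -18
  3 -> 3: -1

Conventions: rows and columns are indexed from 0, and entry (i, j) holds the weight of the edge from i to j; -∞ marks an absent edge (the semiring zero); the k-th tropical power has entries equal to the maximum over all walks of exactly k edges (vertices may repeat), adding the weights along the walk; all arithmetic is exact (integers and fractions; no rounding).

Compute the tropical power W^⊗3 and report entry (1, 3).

W^⊗2:
  [-8, -6, -5, -26]
  [-23, -33, -20, -13]
  [-24, -20, -30, -17]
  [-∞, -23, -19, -2]
W^⊗3:
  [-12, -10, -9, -18]
  [-27, -25, -24, -14]
  [-28, -35, -25, -18]
  [-42, -24, -20, -3]
Key observation: the optimum is the walk 1->3->3->3, with weight (-12) + (-1) + (-1) = -14.
Optimal value attained by: walk 1->3->3->3.
Answer: (W^⊗3)[1][3] = -14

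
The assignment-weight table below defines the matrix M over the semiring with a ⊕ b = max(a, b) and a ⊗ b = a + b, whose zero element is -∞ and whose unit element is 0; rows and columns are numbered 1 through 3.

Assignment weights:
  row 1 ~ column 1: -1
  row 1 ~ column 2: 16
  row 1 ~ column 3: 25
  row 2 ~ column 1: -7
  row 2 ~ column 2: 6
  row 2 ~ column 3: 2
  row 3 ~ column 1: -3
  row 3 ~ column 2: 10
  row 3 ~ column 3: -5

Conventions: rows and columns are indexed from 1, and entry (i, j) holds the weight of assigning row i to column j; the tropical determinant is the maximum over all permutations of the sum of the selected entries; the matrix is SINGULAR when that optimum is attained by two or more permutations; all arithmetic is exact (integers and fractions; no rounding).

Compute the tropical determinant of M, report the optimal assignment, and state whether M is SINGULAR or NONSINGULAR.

σ = (1, 2, 3): (-1) + 6 + (-5) = 0
σ = (1, 3, 2): (-1) + 2 + 10 = 11
σ = (2, 1, 3): 16 + (-7) + (-5) = 4
σ = (2, 3, 1): 16 + 2 + (-3) = 15
σ = (3, 1, 2): 25 + (-7) + 10 = 28
σ = (3, 2, 1): 25 + 6 + (-3) = 28
Optimal value attained by: σ = (3, 1, 2).
Answer: det⊕(M) = 28; verdict: SINGULAR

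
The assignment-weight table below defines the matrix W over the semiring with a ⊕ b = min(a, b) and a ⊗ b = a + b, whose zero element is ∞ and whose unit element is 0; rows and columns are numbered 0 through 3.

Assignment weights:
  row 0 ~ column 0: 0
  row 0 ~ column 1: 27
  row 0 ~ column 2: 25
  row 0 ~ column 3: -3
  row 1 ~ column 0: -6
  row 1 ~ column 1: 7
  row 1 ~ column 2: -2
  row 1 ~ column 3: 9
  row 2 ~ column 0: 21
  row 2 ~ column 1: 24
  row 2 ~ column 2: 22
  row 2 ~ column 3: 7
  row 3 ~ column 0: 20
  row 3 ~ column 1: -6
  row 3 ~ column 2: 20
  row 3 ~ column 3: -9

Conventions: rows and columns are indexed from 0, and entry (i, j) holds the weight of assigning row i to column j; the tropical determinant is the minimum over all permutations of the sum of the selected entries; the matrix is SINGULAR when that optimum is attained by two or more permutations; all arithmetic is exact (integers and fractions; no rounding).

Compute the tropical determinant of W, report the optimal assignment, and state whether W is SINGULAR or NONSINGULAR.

σ = (0, 1, 2, 3): 0 + 7 + 22 + (-9) = 20
σ = (0, 1, 3, 2): 0 + 7 + 7 + 20 = 34
σ = (0, 2, 1, 3): 0 + (-2) + 24 + (-9) = 13
σ = (0, 2, 3, 1): 0 + (-2) + 7 + (-6) = -1
σ = (0, 3, 1, 2): 0 + 9 + 24 + 20 = 53
σ = (0, 3, 2, 1): 0 + 9 + 22 + (-6) = 25
σ = (1, 0, 2, 3): 27 + (-6) + 22 + (-9) = 34
σ = (1, 0, 3, 2): 27 + (-6) + 7 + 20 = 48
σ = (1, 2, 0, 3): 27 + (-2) + 21 + (-9) = 37
σ = (1, 2, 3, 0): 27 + (-2) + 7 + 20 = 52
σ = (1, 3, 0, 2): 27 + 9 + 21 + 20 = 77
σ = (1, 3, 2, 0): 27 + 9 + 22 + 20 = 78
σ = (2, 0, 1, 3): 25 + (-6) + 24 + (-9) = 34
σ = (2, 0, 3, 1): 25 + (-6) + 7 + (-6) = 20
σ = (2, 1, 0, 3): 25 + 7 + 21 + (-9) = 44
σ = (2, 1, 3, 0): 25 + 7 + 7 + 20 = 59
σ = (2, 3, 0, 1): 25 + 9 + 21 + (-6) = 49
σ = (2, 3, 1, 0): 25 + 9 + 24 + 20 = 78
σ = (3, 0, 1, 2): (-3) + (-6) + 24 + 20 = 35
σ = (3, 0, 2, 1): (-3) + (-6) + 22 + (-6) = 7
σ = (3, 1, 0, 2): (-3) + 7 + 21 + 20 = 45
σ = (3, 1, 2, 0): (-3) + 7 + 22 + 20 = 46
σ = (3, 2, 0, 1): (-3) + (-2) + 21 + (-6) = 10
σ = (3, 2, 1, 0): (-3) + (-2) + 24 + 20 = 39
Optimal value attained by: σ = (0, 2, 3, 1).
Answer: det⊕(W) = -1; verdict: NONSINGULAR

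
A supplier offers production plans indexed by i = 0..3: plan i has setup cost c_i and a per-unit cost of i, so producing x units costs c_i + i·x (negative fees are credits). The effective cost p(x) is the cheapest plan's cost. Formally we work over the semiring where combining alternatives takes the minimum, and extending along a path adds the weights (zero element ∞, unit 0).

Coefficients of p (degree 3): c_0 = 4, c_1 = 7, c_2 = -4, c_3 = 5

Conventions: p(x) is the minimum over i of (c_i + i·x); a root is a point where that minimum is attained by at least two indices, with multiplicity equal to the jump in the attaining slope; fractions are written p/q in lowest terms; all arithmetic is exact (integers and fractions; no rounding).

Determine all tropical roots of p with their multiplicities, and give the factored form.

hull edge (i=0, c=4) to (i=2, c=-4): slope -4, span 2
hull edge (i=2, c=-4) to (i=3, c=5): slope 9, span 1
Factored form: p(x) = 5 ⊗ (x ⊕ (-9)) ⊗ (x ⊕ 4) ⊗ (x ⊕ 4)
Answer: roots = -9 (mult 1), 4 (mult 2)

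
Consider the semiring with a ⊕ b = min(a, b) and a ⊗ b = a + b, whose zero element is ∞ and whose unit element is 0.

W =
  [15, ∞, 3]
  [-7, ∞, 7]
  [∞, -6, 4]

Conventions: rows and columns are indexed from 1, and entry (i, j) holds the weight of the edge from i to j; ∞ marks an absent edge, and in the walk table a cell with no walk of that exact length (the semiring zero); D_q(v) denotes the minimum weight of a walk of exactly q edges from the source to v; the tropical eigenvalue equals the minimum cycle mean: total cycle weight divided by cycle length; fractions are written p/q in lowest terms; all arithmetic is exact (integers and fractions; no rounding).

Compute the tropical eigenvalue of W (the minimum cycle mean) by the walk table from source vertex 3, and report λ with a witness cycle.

q=0: [∞, ∞, 0]
q=1: [∞, -6, 4]
q=2: [-13, -2, 1]
q=3: [-9, -5, -10]
Optimal cycle mean attained by: cycle 1->3->2->1, total 3 + (-6) + (-7), length 3.
Answer: λ = -10/3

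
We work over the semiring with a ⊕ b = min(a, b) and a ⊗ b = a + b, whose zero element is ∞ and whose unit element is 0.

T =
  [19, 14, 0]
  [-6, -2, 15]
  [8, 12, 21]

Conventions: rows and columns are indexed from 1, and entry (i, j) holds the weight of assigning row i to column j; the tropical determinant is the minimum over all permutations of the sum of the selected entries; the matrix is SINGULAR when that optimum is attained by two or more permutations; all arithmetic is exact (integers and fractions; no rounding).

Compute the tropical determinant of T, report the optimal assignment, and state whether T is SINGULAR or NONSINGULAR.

σ = (1, 2, 3): 19 + (-2) + 21 = 38
σ = (1, 3, 2): 19 + 15 + 12 = 46
σ = (2, 1, 3): 14 + (-6) + 21 = 29
σ = (2, 3, 1): 14 + 15 + 8 = 37
σ = (3, 1, 2): 0 + (-6) + 12 = 6
σ = (3, 2, 1): 0 + (-2) + 8 = 6
Optimal value attained by: σ = (3, 1, 2).
Answer: det⊕(T) = 6; verdict: SINGULAR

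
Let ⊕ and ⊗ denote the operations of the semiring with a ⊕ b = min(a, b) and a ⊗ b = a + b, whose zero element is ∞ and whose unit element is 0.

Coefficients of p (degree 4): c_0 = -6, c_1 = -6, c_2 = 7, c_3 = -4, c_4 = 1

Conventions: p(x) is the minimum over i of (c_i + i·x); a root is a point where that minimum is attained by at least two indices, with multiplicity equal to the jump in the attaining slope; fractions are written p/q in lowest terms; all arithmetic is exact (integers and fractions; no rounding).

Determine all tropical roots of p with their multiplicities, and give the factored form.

hull edge (i=0, c=-6) to (i=1, c=-6): slope 0, span 1
hull edge (i=1, c=-6) to (i=3, c=-4): slope 1, span 2
hull edge (i=3, c=-4) to (i=4, c=1): slope 5, span 1
Factored form: p(x) = 1 ⊗ (x ⊕ (-5)) ⊗ (x ⊕ (-1)) ⊗ (x ⊕ (-1)) ⊗ (x ⊕ 0)
Answer: roots = -5 (mult 1), -1 (mult 2), 0 (mult 1)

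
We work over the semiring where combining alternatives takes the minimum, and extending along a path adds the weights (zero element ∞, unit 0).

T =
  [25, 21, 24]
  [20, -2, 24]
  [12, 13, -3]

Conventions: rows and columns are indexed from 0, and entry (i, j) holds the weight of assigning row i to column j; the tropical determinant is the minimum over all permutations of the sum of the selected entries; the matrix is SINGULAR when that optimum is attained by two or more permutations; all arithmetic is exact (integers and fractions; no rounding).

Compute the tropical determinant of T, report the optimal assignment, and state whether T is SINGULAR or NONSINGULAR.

σ = (0, 1, 2): 25 + (-2) + (-3) = 20
σ = (0, 2, 1): 25 + 24 + 13 = 62
σ = (1, 0, 2): 21 + 20 + (-3) = 38
σ = (1, 2, 0): 21 + 24 + 12 = 57
σ = (2, 0, 1): 24 + 20 + 13 = 57
σ = (2, 1, 0): 24 + (-2) + 12 = 34
Optimal value attained by: σ = (0, 1, 2).
Answer: det⊕(T) = 20; verdict: NONSINGULAR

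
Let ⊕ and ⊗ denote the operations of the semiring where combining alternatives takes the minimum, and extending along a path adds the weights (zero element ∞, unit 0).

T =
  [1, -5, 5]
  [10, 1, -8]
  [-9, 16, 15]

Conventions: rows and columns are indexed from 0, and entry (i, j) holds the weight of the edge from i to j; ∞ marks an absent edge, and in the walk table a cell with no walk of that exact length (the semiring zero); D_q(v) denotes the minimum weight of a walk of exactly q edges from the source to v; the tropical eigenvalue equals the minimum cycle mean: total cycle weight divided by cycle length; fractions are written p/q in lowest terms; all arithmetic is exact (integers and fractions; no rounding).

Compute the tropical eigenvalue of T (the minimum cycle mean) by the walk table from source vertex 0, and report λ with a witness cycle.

q=0: [0, ∞, ∞]
q=1: [1, -5, 5]
q=2: [-4, -4, -13]
q=3: [-22, -9, -12]
Optimal cycle mean attained by: cycle 0->1->2->0, total (-5) + (-8) + (-9), length 3.
Answer: λ = -22/3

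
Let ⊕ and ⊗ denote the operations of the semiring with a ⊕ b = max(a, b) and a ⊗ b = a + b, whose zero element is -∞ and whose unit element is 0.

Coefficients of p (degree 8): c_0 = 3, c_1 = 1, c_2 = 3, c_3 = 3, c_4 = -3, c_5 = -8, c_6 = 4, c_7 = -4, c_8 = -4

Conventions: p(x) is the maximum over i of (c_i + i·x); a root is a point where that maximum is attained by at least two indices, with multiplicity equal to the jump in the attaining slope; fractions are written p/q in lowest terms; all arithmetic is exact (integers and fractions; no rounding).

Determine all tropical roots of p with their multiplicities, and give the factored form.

hull edge (i=0, c=3) to (i=6, c=4): slope 1/6, span 6
hull edge (i=6, c=4) to (i=8, c=-4): slope -4, span 2
Factored form: p(x) = -4 ⊗ (x ⊕ (-1/6)) ⊗ (x ⊕ (-1/6)) ⊗ (x ⊕ (-1/6)) ⊗ (x ⊕ (-1/6)) ⊗ (x ⊕ (-1/6)) ⊗ (x ⊕ (-1/6)) ⊗ (x ⊕ 4) ⊗ (x ⊕ 4)
Answer: roots = -1/6 (mult 6), 4 (mult 2)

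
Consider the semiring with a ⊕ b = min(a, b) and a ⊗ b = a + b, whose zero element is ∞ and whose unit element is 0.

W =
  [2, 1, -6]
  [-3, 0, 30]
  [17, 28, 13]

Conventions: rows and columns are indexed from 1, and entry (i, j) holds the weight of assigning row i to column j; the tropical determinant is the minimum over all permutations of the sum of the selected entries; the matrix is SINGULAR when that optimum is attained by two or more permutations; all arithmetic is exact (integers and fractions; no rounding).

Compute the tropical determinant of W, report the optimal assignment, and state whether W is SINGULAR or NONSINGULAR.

σ = (1, 2, 3): 2 + 0 + 13 = 15
σ = (1, 3, 2): 2 + 30 + 28 = 60
σ = (2, 1, 3): 1 + (-3) + 13 = 11
σ = (2, 3, 1): 1 + 30 + 17 = 48
σ = (3, 1, 2): (-6) + (-3) + 28 = 19
σ = (3, 2, 1): (-6) + 0 + 17 = 11
Optimal value attained by: σ = (2, 1, 3).
Answer: det⊕(W) = 11; verdict: SINGULAR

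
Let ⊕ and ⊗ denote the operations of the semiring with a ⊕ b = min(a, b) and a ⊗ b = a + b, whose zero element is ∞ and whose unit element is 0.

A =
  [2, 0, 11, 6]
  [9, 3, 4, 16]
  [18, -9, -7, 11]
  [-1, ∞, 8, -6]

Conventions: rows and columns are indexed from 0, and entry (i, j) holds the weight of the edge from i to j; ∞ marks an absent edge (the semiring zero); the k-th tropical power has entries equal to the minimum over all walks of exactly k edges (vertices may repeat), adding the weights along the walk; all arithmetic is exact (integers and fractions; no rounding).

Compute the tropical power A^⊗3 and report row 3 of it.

A^⊗2:
  [4, 2, 4, 0]
  [11, -5, -3, 10]
  [0, -16, -14, 4]
  [-7, -1, 1, -12]
A^⊗3:
  [-1, -5, -3, -6]
  [4, -12, -10, 4]
  [-7, -23, -21, -3]
  [-13, -8, -6, -18]
Answer: row 3 of A^⊗3 = [-13, -8, -6, -18]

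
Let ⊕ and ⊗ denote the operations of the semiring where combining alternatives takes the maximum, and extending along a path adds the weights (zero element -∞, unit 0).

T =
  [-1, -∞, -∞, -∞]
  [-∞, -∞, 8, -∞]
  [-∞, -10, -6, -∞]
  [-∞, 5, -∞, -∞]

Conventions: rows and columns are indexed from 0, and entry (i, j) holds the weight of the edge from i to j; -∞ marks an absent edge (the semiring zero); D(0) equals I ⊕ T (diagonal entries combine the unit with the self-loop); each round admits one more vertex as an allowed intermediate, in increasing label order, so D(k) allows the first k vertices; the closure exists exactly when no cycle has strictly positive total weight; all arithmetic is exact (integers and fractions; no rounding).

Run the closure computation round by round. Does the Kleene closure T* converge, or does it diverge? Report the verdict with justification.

D(0):
  [0, -∞, -∞, -∞]
  [-∞, 0, 8, -∞]
  [-∞, -10, 0, -∞]
  [-∞, 5, -∞, 0]
D(1):
  [0, -∞, -∞, -∞]
  [-∞, 0, 8, -∞]
  [-∞, -10, 0, -∞]
  [-∞, 5, -∞, 0]
D(2):
  [0, -∞, -∞, -∞]
  [-∞, 0, 8, -∞]
  [-∞, -10, 0, -∞]
  [-∞, 5, 13, 0]
D(3):
  [0, -∞, -∞, -∞]
  [-∞, 0, 8, -∞]
  [-∞, -10, 0, -∞]
  [-∞, 5, 13, 0]
D(4):
  [0, -∞, -∞, -∞]
  [-∞, 0, 8, -∞]
  [-∞, -10, 0, -∞]
  [-∞, 5, 13, 0]
Key observation: every diagonal entry stays at the unit through all rounds, so no improving cycle exists.
Answer: CONVERGES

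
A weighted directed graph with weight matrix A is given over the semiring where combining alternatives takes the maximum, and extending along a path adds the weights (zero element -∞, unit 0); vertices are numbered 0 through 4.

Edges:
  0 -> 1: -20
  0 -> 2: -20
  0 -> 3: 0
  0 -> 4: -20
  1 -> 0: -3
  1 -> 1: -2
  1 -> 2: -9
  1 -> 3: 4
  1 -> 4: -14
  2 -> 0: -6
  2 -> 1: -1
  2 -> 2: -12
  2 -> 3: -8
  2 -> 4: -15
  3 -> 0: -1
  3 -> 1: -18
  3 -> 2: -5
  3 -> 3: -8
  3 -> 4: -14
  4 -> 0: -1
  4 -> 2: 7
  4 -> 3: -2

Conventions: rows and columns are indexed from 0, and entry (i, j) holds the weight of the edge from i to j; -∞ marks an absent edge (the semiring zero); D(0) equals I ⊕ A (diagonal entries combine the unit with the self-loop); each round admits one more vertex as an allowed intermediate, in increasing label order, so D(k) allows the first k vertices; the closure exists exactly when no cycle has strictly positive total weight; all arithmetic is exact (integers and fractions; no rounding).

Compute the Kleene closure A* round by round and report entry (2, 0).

D(0):
  [0, -20, -20, 0, -20]
  [-3, 0, -9, 4, -14]
  [-6, -1, 0, -8, -15]
  [-1, -18, -5, 0, -14]
  [-1, -∞, 7, -2, 0]
D(1):
  [0, -20, -20, 0, -20]
  [-3, 0, -9, 4, -14]
  [-6, -1, 0, -6, -15]
  [-1, -18, -5, 0, -14]
  [-1, -21, 7, -1, 0]
D(2):
  [0, -20, -20, 0, -20]
  [-3, 0, -9, 4, -14]
  [-4, -1, 0, 3, -15]
  [-1, -18, -5, 0, -14]
  [-1, -21, 7, -1, 0]
D(3):
  [0, -20, -20, 0, -20]
  [-3, 0, -9, 4, -14]
  [-4, -1, 0, 3, -15]
  [-1, -6, -5, 0, -14]
  [3, 6, 7, 10, 0]
D(4):
  [0, -6, -5, 0, -14]
  [3, 0, -1, 4, -10]
  [2, -1, 0, 3, -11]
  [-1, -6, -5, 0, -14]
  [9, 6, 7, 10, 0]
D(5):
  [0, -6, -5, 0, -14]
  [3, 0, -1, 4, -10]
  [2, -1, 0, 3, -11]
  [-1, -6, -5, 0, -14]
  [9, 6, 7, 10, 0]
Answer: A*[2][0] = 2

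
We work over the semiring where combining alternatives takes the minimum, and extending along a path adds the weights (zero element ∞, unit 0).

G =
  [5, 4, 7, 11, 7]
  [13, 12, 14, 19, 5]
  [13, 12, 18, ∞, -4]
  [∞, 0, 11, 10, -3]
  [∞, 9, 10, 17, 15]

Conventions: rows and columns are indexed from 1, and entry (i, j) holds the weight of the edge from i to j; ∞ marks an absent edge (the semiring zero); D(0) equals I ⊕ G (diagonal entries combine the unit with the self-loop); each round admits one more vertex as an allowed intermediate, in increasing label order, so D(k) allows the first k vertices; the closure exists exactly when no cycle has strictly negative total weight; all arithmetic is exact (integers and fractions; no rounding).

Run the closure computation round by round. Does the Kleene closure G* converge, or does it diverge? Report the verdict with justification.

D(0):
  [0, 4, 7, 11, 7]
  [13, 0, 14, 19, 5]
  [13, 12, 0, ∞, -4]
  [∞, 0, 11, 0, -3]
  [∞, 9, 10, 17, 0]
D(1):
  [0, 4, 7, 11, 7]
  [13, 0, 14, 19, 5]
  [13, 12, 0, 24, -4]
  [∞, 0, 11, 0, -3]
  [∞, 9, 10, 17, 0]
D(2):
  [0, 4, 7, 11, 7]
  [13, 0, 14, 19, 5]
  [13, 12, 0, 24, -4]
  [13, 0, 11, 0, -3]
  [22, 9, 10, 17, 0]
D(3):
  [0, 4, 7, 11, 3]
  [13, 0, 14, 19, 5]
  [13, 12, 0, 24, -4]
  [13, 0, 11, 0, -3]
  [22, 9, 10, 17, 0]
D(4):
  [0, 4, 7, 11, 3]
  [13, 0, 14, 19, 5]
  [13, 12, 0, 24, -4]
  [13, 0, 11, 0, -3]
  [22, 9, 10, 17, 0]
D(5):
  [0, 4, 7, 11, 3]
  [13, 0, 14, 19, 5]
  [13, 5, 0, 13, -4]
  [13, 0, 7, 0, -3]
  [22, 9, 10, 17, 0]
Key observation: every diagonal entry stays at the unit through all rounds, so no improving cycle exists.
Answer: CONVERGES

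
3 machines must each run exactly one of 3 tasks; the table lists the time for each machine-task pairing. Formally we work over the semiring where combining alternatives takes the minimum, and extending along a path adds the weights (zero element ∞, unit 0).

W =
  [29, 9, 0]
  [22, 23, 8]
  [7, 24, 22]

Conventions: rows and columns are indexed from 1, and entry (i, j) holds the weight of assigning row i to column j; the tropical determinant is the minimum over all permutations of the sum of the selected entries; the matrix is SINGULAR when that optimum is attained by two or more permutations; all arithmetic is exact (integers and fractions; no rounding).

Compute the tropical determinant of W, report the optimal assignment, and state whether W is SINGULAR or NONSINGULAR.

σ = (1, 2, 3): 29 + 23 + 22 = 74
σ = (1, 3, 2): 29 + 8 + 24 = 61
σ = (2, 1, 3): 9 + 22 + 22 = 53
σ = (2, 3, 1): 9 + 8 + 7 = 24
σ = (3, 1, 2): 0 + 22 + 24 = 46
σ = (3, 2, 1): 0 + 23 + 7 = 30
Optimal value attained by: σ = (2, 3, 1).
Answer: det⊕(W) = 24; verdict: NONSINGULAR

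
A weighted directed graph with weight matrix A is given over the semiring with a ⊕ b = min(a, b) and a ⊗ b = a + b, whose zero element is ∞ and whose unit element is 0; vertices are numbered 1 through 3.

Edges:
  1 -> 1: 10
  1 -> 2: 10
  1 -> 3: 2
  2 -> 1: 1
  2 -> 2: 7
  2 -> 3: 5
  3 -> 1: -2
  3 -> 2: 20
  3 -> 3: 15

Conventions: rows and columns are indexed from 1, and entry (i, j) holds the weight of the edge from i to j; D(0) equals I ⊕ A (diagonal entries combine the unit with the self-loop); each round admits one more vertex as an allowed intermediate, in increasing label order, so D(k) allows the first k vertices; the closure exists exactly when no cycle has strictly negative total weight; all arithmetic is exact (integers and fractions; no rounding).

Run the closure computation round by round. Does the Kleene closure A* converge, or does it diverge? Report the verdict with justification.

D(0):
  [0, 10, 2]
  [1, 0, 5]
  [-2, 20, 0]
D(1):
  [0, 10, 2]
  [1, 0, 3]
  [-2, 8, 0]
D(2):
  [0, 10, 2]
  [1, 0, 3]
  [-2, 8, 0]
D(3):
  [0, 10, 2]
  [1, 0, 3]
  [-2, 8, 0]
Key observation: every diagonal entry stays at the unit through all rounds, so no improving cycle exists.
Answer: CONVERGES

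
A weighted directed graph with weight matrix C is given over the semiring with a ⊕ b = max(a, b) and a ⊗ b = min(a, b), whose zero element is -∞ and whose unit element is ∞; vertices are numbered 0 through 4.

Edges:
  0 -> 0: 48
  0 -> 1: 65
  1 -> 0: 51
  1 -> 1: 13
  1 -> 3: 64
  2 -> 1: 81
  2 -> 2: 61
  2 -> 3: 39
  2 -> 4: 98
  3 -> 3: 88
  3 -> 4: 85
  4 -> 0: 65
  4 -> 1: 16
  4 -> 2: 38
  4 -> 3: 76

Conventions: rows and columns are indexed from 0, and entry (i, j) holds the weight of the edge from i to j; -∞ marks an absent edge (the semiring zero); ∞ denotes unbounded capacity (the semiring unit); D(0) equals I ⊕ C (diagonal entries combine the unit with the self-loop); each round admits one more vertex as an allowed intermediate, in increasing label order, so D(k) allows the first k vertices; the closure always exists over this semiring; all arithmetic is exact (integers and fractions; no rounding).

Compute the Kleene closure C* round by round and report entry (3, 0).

D(0):
  [∞, 65, -∞, -∞, -∞]
  [51, ∞, -∞, 64, -∞]
  [-∞, 81, ∞, 39, 98]
  [-∞, -∞, -∞, ∞, 85]
  [65, 16, 38, 76, ∞]
D(1):
  [∞, 65, -∞, -∞, -∞]
  [51, ∞, -∞, 64, -∞]
  [-∞, 81, ∞, 39, 98]
  [-∞, -∞, -∞, ∞, 85]
  [65, 65, 38, 76, ∞]
D(2):
  [∞, 65, -∞, 64, -∞]
  [51, ∞, -∞, 64, -∞]
  [51, 81, ∞, 64, 98]
  [-∞, -∞, -∞, ∞, 85]
  [65, 65, 38, 76, ∞]
D(3):
  [∞, 65, -∞, 64, -∞]
  [51, ∞, -∞, 64, -∞]
  [51, 81, ∞, 64, 98]
  [-∞, -∞, -∞, ∞, 85]
  [65, 65, 38, 76, ∞]
D(4):
  [∞, 65, -∞, 64, 64]
  [51, ∞, -∞, 64, 64]
  [51, 81, ∞, 64, 98]
  [-∞, -∞, -∞, ∞, 85]
  [65, 65, 38, 76, ∞]
D(5):
  [∞, 65, 38, 64, 64]
  [64, ∞, 38, 64, 64]
  [65, 81, ∞, 76, 98]
  [65, 65, 38, ∞, 85]
  [65, 65, 38, 76, ∞]
Answer: C*[3][0] = 65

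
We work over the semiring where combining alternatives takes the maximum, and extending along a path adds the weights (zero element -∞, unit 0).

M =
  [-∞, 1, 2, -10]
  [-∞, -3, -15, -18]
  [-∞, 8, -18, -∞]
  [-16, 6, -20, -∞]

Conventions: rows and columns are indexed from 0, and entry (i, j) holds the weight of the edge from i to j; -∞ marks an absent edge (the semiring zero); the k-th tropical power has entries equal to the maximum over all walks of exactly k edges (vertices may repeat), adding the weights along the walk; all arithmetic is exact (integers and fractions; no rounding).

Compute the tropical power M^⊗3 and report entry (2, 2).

M^⊗2:
  [-26, 10, -14, -17]
  [-34, -6, -18, -21]
  [-∞, 5, -7, -10]
  [-∞, 3, -9, -12]
M^⊗3:
  [-33, 7, -5, -8]
  [-37, -9, -21, -24]
  [-26, 2, -10, -13]
  [-28, 0, -12, -15]
Key observation: the optimum is the walk 2->1->1->2, with weight 8 + (-3) + (-15) = -10.
Optimal value attained by: walk 2->1->1->2.
Answer: (M^⊗3)[2][2] = -10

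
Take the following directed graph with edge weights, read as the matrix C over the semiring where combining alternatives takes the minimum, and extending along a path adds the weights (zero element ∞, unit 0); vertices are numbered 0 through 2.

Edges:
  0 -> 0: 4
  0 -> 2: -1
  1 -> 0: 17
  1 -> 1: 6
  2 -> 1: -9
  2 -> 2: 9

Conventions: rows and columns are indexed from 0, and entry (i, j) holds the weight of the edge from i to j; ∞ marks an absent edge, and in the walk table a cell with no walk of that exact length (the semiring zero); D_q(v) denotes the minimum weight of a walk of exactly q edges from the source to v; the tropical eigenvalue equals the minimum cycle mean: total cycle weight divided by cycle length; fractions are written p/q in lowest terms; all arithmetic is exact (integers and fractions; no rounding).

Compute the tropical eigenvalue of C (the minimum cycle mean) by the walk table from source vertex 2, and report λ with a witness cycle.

q=0: [∞, ∞, 0]
q=1: [∞, -9, 9]
q=2: [8, -3, 18]
q=3: [12, 3, 7]
Optimal cycle mean attained by: cycle 0->2->1->0, total (-1) + (-9) + 17, length 3.
Answer: λ = 7/3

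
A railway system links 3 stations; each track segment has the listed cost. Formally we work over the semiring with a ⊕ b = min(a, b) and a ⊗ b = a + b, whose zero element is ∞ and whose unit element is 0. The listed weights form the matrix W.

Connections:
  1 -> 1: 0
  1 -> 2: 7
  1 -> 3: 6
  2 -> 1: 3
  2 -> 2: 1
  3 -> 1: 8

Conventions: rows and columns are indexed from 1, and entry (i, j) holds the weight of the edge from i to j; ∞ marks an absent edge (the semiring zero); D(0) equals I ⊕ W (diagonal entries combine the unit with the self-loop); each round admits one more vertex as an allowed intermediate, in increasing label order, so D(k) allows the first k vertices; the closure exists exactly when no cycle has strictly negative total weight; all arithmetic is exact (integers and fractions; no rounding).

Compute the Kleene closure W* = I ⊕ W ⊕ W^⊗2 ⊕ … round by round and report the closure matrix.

D(0):
  [0, 7, 6]
  [3, 0, ∞]
  [8, ∞, 0]
D(1):
  [0, 7, 6]
  [3, 0, 9]
  [8, 15, 0]
D(2):
  [0, 7, 6]
  [3, 0, 9]
  [8, 15, 0]
D(3):
  [0, 7, 6]
  [3, 0, 9]
  [8, 15, 0]
Answer: W* = [[0, 7, 6], [3, 0, 9], [8, 15, 0]]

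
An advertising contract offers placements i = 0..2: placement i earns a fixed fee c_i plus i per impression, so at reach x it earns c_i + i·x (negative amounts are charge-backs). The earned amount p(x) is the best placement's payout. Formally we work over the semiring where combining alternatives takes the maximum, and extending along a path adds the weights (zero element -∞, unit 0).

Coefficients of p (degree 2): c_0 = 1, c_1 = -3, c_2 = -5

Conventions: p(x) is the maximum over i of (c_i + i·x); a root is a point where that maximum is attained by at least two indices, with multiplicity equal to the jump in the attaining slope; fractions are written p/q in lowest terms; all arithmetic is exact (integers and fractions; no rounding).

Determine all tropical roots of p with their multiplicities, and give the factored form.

hull edge (i=0, c=1) to (i=2, c=-5): slope -3, span 2
Factored form: p(x) = -5 ⊗ (x ⊕ 3) ⊗ (x ⊕ 3)
Answer: roots = 3 (mult 2)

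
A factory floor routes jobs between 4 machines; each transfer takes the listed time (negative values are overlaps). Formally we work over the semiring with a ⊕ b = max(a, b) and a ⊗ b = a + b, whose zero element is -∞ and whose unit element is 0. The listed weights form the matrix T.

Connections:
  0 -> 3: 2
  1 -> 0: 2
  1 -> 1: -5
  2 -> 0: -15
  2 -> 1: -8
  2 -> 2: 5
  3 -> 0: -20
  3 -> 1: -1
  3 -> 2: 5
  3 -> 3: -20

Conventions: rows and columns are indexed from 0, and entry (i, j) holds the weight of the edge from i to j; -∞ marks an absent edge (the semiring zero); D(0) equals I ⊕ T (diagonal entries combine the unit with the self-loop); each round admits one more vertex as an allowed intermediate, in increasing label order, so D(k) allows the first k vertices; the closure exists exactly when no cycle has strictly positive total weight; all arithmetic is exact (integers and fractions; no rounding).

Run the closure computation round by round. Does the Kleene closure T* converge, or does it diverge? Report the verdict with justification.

Detection: at round 0, diagonal entry (2, 2) turns strictly positive.
Key observation: the cycle 2->2 has total weight 5, which is strictly positive.
Answer: DIVERGES — positive cycle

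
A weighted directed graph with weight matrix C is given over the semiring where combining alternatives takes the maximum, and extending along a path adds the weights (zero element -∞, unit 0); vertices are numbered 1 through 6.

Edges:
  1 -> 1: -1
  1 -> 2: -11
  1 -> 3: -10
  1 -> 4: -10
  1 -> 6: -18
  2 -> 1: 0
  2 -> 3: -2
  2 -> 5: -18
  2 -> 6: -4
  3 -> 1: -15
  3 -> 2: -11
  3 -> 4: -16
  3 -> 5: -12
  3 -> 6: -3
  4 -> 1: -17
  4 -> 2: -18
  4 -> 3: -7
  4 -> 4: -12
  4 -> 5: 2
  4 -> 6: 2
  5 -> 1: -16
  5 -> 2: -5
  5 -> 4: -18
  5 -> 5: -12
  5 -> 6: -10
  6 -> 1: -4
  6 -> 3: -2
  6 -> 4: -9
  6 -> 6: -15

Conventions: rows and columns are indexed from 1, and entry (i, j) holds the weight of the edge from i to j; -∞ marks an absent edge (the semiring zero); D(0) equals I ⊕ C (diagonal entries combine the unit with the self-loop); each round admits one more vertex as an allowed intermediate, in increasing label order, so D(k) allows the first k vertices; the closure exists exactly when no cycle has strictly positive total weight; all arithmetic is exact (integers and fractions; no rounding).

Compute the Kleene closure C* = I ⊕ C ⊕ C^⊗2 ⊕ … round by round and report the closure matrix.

D(0):
  [0, -11, -10, -10, -∞, -18]
  [0, 0, -2, -∞, -18, -4]
  [-15, -11, 0, -16, -12, -3]
  [-17, -18, -7, 0, 2, 2]
  [-16, -5, -∞, -18, 0, -10]
  [-4, -∞, -2, -9, -∞, 0]
D(1):
  [0, -11, -10, -10, -∞, -18]
  [0, 0, -2, -10, -18, -4]
  [-15, -11, 0, -16, -12, -3]
  [-17, -18, -7, 0, 2, 2]
  [-16, -5, -26, -18, 0, -10]
  [-4, -15, -2, -9, -∞, 0]
D(2):
  [0, -11, -10, -10, -29, -15]
  [0, 0, -2, -10, -18, -4]
  [-11, -11, 0, -16, -12, -3]
  [-17, -18, -7, 0, 2, 2]
  [-5, -5, -7, -15, 0, -9]
  [-4, -15, -2, -9, -33, 0]
D(3):
  [0, -11, -10, -10, -22, -13]
  [0, 0, -2, -10, -14, -4]
  [-11, -11, 0, -16, -12, -3]
  [-17, -18, -7, 0, 2, 2]
  [-5, -5, -7, -15, 0, -9]
  [-4, -13, -2, -9, -14, 0]
D(4):
  [0, -11, -10, -10, -8, -8]
  [0, 0, -2, -10, -8, -4]
  [-11, -11, 0, -16, -12, -3]
  [-17, -18, -7, 0, 2, 2]
  [-5, -5, -7, -15, 0, -9]
  [-4, -13, -2, -9, -7, 0]
D(5):
  [0, -11, -10, -10, -8, -8]
  [0, 0, -2, -10, -8, -4]
  [-11, -11, 0, -16, -12, -3]
  [-3, -3, -5, 0, 2, 2]
  [-5, -5, -7, -15, 0, -9]
  [-4, -12, -2, -9, -7, 0]
D(6):
  [0, -11, -10, -10, -8, -8]
  [0, 0, -2, -10, -8, -4]
  [-7, -11, 0, -12, -10, -3]
  [-2, -3, 0, 0, 2, 2]
  [-5, -5, -7, -15, 0, -9]
  [-4, -12, -2, -9, -7, 0]
Answer: C* = [[0, -11, -10, -10, -8, -8], [0, 0, -2, -10, -8, -4], [-7, -11, 0, -12, -10, -3], [-2, -3, 0, 0, 2, 2], [-5, -5, -7, -15, 0, -9], [-4, -12, -2, -9, -7, 0]]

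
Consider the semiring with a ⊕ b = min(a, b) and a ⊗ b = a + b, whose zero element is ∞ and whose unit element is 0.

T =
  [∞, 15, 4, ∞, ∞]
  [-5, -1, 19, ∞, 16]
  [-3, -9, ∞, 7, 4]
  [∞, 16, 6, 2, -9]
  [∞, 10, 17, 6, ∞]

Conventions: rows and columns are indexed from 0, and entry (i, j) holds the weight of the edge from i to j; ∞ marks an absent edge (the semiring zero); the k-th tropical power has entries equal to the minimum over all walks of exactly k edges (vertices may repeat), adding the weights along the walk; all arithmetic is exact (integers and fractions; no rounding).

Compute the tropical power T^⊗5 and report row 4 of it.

T^⊗2:
  [1, -5, 34, 11, 8]
  [-6, -2, -1, 22, 15]
  [-14, -10, 1, 9, -2]
  [3, -3, 8, -3, -7]
  [5, 8, 12, 8, -3]
T^⊗3:
  [-10, -6, 5, 13, 2]
  [-7, -10, -2, 6, 3]
  [-15, -11, -10, 4, 0]
  [-8, -4, 3, -1, -12]
  [3, 3, 9, 3, -1]
T^⊗4:
  [-11, -7, -6, 8, 4]
  [-15, -11, -3, 5, -3]
  [-16, -19, -11, -3, -6]
  [-9, -6, -4, -6, -10]
  [-2, 0, 7, 5, -6]
T^⊗5:
  [-12, -15, -7, 1, -2]
  [-16, -12, -11, 3, -4]
  [-24, -20, -12, -4, -12]
  [-11, -13, -5, -4, -15]
  [-5, -2, 2, 0, -4]
Answer: row 4 of T^⊗5 = [-5, -2, 2, 0, -4]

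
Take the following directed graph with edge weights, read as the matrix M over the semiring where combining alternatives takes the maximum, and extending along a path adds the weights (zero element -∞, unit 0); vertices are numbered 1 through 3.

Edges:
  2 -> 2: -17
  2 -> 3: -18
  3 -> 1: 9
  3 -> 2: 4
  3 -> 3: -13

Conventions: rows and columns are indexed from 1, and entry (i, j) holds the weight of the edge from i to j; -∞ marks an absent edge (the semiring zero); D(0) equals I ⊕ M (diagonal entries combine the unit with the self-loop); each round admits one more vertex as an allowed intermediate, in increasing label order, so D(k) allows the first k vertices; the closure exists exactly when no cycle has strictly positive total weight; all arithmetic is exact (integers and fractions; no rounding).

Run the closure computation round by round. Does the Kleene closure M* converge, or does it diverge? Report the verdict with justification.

D(0):
  [0, -∞, -∞]
  [-∞, 0, -18]
  [9, 4, 0]
D(1):
  [0, -∞, -∞]
  [-∞, 0, -18]
  [9, 4, 0]
D(2):
  [0, -∞, -∞]
  [-∞, 0, -18]
  [9, 4, 0]
D(3):
  [0, -∞, -∞]
  [-9, 0, -18]
  [9, 4, 0]
Key observation: every diagonal entry stays at the unit through all rounds, so no improving cycle exists.
Answer: CONVERGES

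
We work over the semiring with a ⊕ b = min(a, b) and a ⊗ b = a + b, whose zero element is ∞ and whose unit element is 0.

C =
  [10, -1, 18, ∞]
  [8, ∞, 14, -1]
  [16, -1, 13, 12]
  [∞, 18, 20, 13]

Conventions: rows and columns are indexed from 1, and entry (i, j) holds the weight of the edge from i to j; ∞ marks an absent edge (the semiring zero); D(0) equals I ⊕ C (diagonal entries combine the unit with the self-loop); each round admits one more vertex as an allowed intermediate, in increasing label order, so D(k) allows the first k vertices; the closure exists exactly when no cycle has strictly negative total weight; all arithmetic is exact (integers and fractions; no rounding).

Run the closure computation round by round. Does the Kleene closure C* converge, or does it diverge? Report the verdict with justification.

D(0):
  [0, -1, 18, ∞]
  [8, 0, 14, -1]
  [16, -1, 0, 12]
  [∞, 18, 20, 0]
D(1):
  [0, -1, 18, ∞]
  [8, 0, 14, -1]
  [16, -1, 0, 12]
  [∞, 18, 20, 0]
D(2):
  [0, -1, 13, -2]
  [8, 0, 14, -1]
  [7, -1, 0, -2]
  [26, 18, 20, 0]
D(3):
  [0, -1, 13, -2]
  [8, 0, 14, -1]
  [7, -1, 0, -2]
  [26, 18, 20, 0]
D(4):
  [0, -1, 13, -2]
  [8, 0, 14, -1]
  [7, -1, 0, -2]
  [26, 18, 20, 0]
Key observation: every diagonal entry stays at the unit through all rounds, so no improving cycle exists.
Answer: CONVERGES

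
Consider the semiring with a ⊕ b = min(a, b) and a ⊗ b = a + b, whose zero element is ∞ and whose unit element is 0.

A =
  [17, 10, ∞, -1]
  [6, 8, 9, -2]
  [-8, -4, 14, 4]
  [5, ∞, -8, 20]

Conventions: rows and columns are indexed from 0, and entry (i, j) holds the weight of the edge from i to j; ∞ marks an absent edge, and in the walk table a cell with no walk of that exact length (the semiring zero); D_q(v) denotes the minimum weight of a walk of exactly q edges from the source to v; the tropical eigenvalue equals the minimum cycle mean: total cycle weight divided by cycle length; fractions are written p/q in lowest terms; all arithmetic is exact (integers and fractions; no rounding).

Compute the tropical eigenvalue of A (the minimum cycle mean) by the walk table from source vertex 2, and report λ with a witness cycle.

q=0: [∞, ∞, 0, ∞]
q=1: [-8, -4, 14, 4]
q=2: [2, 2, -4, -9]
q=3: [-12, -8, -17, 0]
q=4: [-25, -21, -8, -13]
Optimal cycle mean attained by: cycle 0->3->2->0, total (-1) + (-8) + (-8), length 3.
Answer: λ = -17/3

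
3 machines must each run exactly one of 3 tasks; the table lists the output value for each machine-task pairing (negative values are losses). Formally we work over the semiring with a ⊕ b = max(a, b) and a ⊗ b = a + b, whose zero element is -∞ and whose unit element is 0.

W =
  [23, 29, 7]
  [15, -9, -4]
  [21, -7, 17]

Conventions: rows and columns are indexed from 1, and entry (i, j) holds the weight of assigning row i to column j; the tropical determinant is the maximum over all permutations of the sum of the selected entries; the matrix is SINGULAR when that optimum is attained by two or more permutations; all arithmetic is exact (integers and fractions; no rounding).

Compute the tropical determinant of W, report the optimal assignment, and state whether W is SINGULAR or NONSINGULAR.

σ = (1, 2, 3): 23 + (-9) + 17 = 31
σ = (1, 3, 2): 23 + (-4) + (-7) = 12
σ = (2, 1, 3): 29 + 15 + 17 = 61
σ = (2, 3, 1): 29 + (-4) + 21 = 46
σ = (3, 1, 2): 7 + 15 + (-7) = 15
σ = (3, 2, 1): 7 + (-9) + 21 = 19
Optimal value attained by: σ = (2, 1, 3).
Answer: det⊕(W) = 61; verdict: NONSINGULAR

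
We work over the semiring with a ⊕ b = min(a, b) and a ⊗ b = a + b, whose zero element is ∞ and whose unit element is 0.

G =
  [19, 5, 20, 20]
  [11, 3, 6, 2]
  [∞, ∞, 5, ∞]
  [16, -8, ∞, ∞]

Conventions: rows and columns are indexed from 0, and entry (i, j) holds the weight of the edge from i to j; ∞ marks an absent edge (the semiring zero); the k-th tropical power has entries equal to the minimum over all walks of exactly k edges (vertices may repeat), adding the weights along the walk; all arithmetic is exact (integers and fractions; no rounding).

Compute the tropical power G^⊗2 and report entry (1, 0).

G^⊗2:
  [16, 8, 11, 7]
  [14, -6, 9, 5]
  [∞, ∞, 10, ∞]
  [3, -5, -2, -6]
Key observation: the optimum is the walk 1->1->0, with weight 3 + 11 = 14.
Optimal value attained by: walk 1->1->0.
Answer: (G^⊗2)[1][0] = 14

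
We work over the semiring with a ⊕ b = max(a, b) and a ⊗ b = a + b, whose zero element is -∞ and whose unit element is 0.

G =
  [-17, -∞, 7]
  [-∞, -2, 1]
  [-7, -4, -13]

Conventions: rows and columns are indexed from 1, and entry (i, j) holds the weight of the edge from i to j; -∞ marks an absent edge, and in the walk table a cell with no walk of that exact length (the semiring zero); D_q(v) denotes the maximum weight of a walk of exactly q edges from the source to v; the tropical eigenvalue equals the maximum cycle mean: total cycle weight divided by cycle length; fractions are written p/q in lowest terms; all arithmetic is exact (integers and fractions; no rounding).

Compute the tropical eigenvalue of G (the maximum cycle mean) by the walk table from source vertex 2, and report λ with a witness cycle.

q=0: [-∞, 0, -∞]
q=1: [-∞, -2, 1]
q=2: [-6, -3, -1]
q=3: [-8, -5, 1]
Optimal cycle mean attained by: cycle 1->3->1, total 7 + (-7), length 2.
Answer: λ = 0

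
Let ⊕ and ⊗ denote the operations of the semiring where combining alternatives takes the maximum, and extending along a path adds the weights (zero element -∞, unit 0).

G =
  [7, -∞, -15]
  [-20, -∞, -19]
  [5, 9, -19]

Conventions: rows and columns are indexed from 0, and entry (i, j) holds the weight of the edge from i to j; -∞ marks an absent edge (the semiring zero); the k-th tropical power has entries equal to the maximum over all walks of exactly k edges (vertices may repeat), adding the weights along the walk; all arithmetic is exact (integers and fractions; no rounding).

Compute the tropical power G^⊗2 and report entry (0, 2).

G^⊗2:
  [14, -6, -8]
  [-13, -10, -35]
  [12, -10, -10]
Key observation: the optimum is the walk 0->0->2, with weight 7 + (-15) = -8.
Optimal value attained by: walk 0->0->2.
Answer: (G^⊗2)[0][2] = -8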